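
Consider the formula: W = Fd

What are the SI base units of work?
Units of each symbol in W = Fd:
  F (force): kg·m/s²
  d (displacement): m

Multiplying the contributions: [kg·m/s²] · [m]
Adding exponents of each base unit: kg: 1, m: 2, s: -2
SI base units of work: kg·m²/s²

Answer: kg·m²/s²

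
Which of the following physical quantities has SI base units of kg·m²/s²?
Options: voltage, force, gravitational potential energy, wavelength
Checking the SI base units of each option:
  voltage (V = IR): kg·m²/(s³·A)  ✗
  force (F = ma): kg·m/s²  ✗
  gravitational potential energy (U = -GMm/r): kg·m²/s²  ✓ matches
  wavelength (λ = v/f): m  ✗

Only gravitational potential energy has units kg·m²/s².

Answer: gravitational potential energy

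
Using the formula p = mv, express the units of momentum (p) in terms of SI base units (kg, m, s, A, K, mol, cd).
Units of each symbol in p = mv:
  m (mass): kg
  v (velocity): m/s

Multiplying the contributions: [kg] · [m/s]
Adding exponents of each base unit: kg: 1, m: 1, s: -1
SI base units of momentum: kg·m/s

Answer: kg·m/s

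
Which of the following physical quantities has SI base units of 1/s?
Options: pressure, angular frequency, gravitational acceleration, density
Checking the SI base units of each option:
  pressure (P = F/A): kg/(m·s²)  ✗
  angular frequency (ω = 2πf): 1/s  ✓ matches
  gravitational acceleration (g = GM/r²): m/s²  ✗
  density (ρ = m/V): kg/m³  ✗

Only angular frequency has units 1/s.

Answer: angular frequency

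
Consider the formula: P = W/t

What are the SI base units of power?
Units of each symbol in P = W/t:
  W (work): kg·m²/s²
  t (time): s  → in the denominator, contributes 1/s

Multiplying the contributions: [kg·m²/s²] · [1/s]
Adding exponents of each base unit: kg: 1, m: 2, s: -3
SI base units of power: kg·m²/s³

Answer: kg·m²/s³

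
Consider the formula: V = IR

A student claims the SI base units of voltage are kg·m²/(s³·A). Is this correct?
Units of each symbol in V = IR:
  I (current): A
  R (resistance, in ohms): kg·m²/(s³·A²)

Multiplying the contributions: [A] · [kg·m²/(s³·A²)]
Adding exponents of each base unit: kg: 1, m: 2, s: -3, A: -1
SI base units of voltage: kg·m²/(s³·A)

The claimed units kg·m²/(s³·A) match the derived units, so the claim is correct.

Answer: Yes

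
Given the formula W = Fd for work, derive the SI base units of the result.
Units of each symbol in W = Fd:
  F (force): kg·m/s²
  d (displacement): m

Multiplying the contributions: [kg·m/s²] · [m]
Adding exponents of each base unit: kg: 1, m: 2, s: -2
SI base units of work: kg·m²/s²

Answer: kg·m²/s²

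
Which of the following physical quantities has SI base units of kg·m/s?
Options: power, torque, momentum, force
Checking the SI base units of each option:
  power (P = W/t): kg·m²/s³  ✗
  torque (τ = Fr): kg·m²/s²  ✗
  momentum (p = mv): kg·m/s  ✓ matches
  force (F = ma): kg·m/s²  ✗

Only momentum has units kg·m/s.

Answer: momentum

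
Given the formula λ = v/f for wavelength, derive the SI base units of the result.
Units of each symbol in λ = v/f:
  v (wave speed): m/s
  f (frequency): 1/s  → in the denominator, contributes s

Multiplying the contributions: [m/s] · [s]
Adding exponents of each base unit: m: 1
SI base units of wavelength: m

Answer: m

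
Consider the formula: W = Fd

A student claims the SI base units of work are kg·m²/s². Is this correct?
Units of each symbol in W = Fd:
  F (force): kg·m/s²
  d (displacement): m

Multiplying the contributions: [kg·m/s²] · [m]
Adding exponents of each base unit: kg: 1, m: 2, s: -2
SI base units of work: kg·m²/s²

The claimed units kg·m²/s² match the derived units, so the claim is correct.

Answer: Yes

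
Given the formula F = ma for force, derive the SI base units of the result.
Units of each symbol in F = ma:
  m (mass): kg
  a (acceleration): m/s²

Multiplying the contributions: [kg] · [m/s²]
Adding exponents of each base unit: kg: 1, m: 1, s: -2
SI base units of force: kg·m/s²

Answer: kg·m/s²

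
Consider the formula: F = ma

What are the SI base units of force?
Units of each symbol in F = ma:
  m (mass): kg
  a (acceleration): m/s²

Multiplying the contributions: [kg] · [m/s²]
Adding exponents of each base unit: kg: 1, m: 1, s: -2
SI base units of force: kg·m/s²

Answer: kg·m/s²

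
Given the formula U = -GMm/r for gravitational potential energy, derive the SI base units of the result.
Units of each symbol in U = -GMm/r:
  G (gravitational constant): m³/(kg·s²)
  M (mass): kg
  m (mass): kg
  r (distance): m  → in the denominator, contributes 1/m
  The minus sign does not affect the units.

Multiplying the contributions: [m³/(kg·s²)] · [kg] · [kg] · [1/m]
Adding exponents of each base unit: kg: 1, m: 2, s: -2
SI base units of gravitational potential energy: kg·m²/s²

Answer: kg·m²/s²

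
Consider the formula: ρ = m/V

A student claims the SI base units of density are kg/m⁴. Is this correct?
Units of each symbol in ρ = m/V:
  m (mass): kg
  V (volume): m³  → in the denominator, contributes 1/m³

Multiplying the contributions: [kg] · [1/m³]
Adding exponents of each base unit: kg: 1, m: -3
SI base units of density: kg/m³

The claimed units kg/m⁴ (exponents kg: 1, m: -4) do not match the derived units kg/m³ (exponents kg: 1, m: -3), so the claim is incorrect.

Answer: No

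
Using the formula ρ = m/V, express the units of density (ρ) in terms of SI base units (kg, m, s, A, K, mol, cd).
Units of each symbol in ρ = m/V:
  m (mass): kg
  V (volume): m³  → in the denominator, contributes 1/m³

Multiplying the contributions: [kg] · [1/m³]
Adding exponents of each base unit: kg: 1, m: -3
SI base units of density: kg/m³

Answer: kg/m³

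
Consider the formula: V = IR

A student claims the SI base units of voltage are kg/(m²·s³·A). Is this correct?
Units of each symbol in V = IR:
  I (current): A
  R (resistance, in ohms): kg·m²/(s³·A²)

Multiplying the contributions: [A] · [kg·m²/(s³·A²)]
Adding exponents of each base unit: kg: 1, m: 2, s: -3, A: -1
SI base units of voltage: kg·m²/(s³·A)

The claimed units kg/(m²·s³·A) (exponents kg: 1, m: -2, s: -3, A: -1) do not match the derived units kg·m²/(s³·A) (exponents kg: 1, m: 2, s: -3, A: -1), so the claim is incorrect.

Answer: No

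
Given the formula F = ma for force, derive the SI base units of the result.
Units of each symbol in F = ma:
  m (mass): kg
  a (acceleration): m/s²

Multiplying the contributions: [kg] · [m/s²]
Adding exponents of each base unit: kg: 1, m: 1, s: -2
SI base units of force: kg·m/s²

Answer: kg·m/s²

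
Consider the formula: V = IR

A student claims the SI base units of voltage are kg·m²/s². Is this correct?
Units of each symbol in V = IR:
  I (current): A
  R (resistance, in ohms): kg·m²/(s³·A²)

Multiplying the contributions: [A] · [kg·m²/(s³·A²)]
Adding exponents of each base unit: kg: 1, m: 2, s: -3, A: -1
SI base units of voltage: kg·m²/(s³·A)

The claimed units kg·m²/s² (exponents kg: 1, m: 2, s: -2) do not match the derived units kg·m²/(s³·A) (exponents kg: 1, m: 2, s: -3, A: -1), so the claim is incorrect.

Answer: No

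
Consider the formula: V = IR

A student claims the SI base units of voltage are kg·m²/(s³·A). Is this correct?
Units of each symbol in V = IR:
  I (current): A
  R (resistance, in ohms): kg·m²/(s³·A²)

Multiplying the contributions: [A] · [kg·m²/(s³·A²)]
Adding exponents of each base unit: kg: 1, m: 2, s: -3, A: -1
SI base units of voltage: kg·m²/(s³·A)

The claimed units kg·m²/(s³·A) match the derived units, so the claim is correct.

Answer: Yes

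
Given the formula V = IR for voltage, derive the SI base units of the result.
Units of each symbol in V = IR:
  I (current): A
  R (resistance, in ohms): kg·m²/(s³·A²)

Multiplying the contributions: [A] · [kg·m²/(s³·A²)]
Adding exponents of each base unit: kg: 1, m: 2, s: -3, A: -1
SI base units of voltage: kg·m²/(s³·A)

Answer: kg·m²/(s³·A)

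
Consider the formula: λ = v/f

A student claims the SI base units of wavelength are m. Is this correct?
Units of each symbol in λ = v/f:
  v (wave speed): m/s
  f (frequency): 1/s  → in the denominator, contributes s

Multiplying the contributions: [m/s] · [s]
Adding exponents of each base unit: m: 1
SI base units of wavelength: m

The claimed units m match the derived units, so the claim is correct.

Answer: Yes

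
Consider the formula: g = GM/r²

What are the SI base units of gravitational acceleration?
Units of each symbol in g = GM/r²:
  G (gravitational constant): m³/(kg·s²)
  M (mass): kg
  r (distance): m  → to the power 2 in the denominator, contributes 1/m²

Multiplying the contributions: [m³/(kg·s²)] · [kg] · [1/m²]
Adding exponents of each base unit: m: 1, s: -2
SI base units of gravitational acceleration: m/s²

Answer: m/s²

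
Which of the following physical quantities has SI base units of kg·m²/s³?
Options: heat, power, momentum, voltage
Checking the SI base units of each option:
  heat (Q = mcΔT): kg·m²/s²  ✗
  power (P = W/t): kg·m²/s³  ✓ matches
  momentum (p = mv): kg·m/s  ✗
  voltage (V = IR): kg·m²/(s³·A)  ✗

Only power has units kg·m²/s³.

Answer: power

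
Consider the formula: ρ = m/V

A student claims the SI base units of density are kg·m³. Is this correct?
Units of each symbol in ρ = m/V:
  m (mass): kg
  V (volume): m³  → in the denominator, contributes 1/m³

Multiplying the contributions: [kg] · [1/m³]
Adding exponents of each base unit: kg: 1, m: -3
SI base units of density: kg/m³

The claimed units kg·m³ (exponents kg: 1, m: 3) do not match the derived units kg/m³ (exponents kg: 1, m: -3), so the claim is incorrect.

Answer: No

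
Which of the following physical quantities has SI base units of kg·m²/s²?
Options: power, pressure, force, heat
Checking the SI base units of each option:
  power (P = W/t): kg·m²/s³  ✗
  pressure (P = F/A): kg/(m·s²)  ✗
  force (F = ma): kg·m/s²  ✗
  heat (Q = mcΔT): kg·m²/s²  ✓ matches

Only heat has units kg·m²/s².

Answer: heat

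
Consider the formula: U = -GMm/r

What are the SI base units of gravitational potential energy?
Units of each symbol in U = -GMm/r:
  G (gravitational constant): m³/(kg·s²)
  M (mass): kg
  m (mass): kg
  r (distance): m  → in the denominator, contributes 1/m
  The minus sign does not affect the units.

Multiplying the contributions: [m³/(kg·s²)] · [kg] · [kg] · [1/m]
Adding exponents of each base unit: kg: 1, m: 2, s: -2
SI base units of gravitational potential energy: kg·m²/s²

Answer: kg·m²/s²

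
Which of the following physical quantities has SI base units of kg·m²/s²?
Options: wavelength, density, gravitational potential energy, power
Checking the SI base units of each option:
  wavelength (λ = v/f): m  ✗
  density (ρ = m/V): kg/m³  ✗
  gravitational potential energy (U = -GMm/r): kg·m²/s²  ✓ matches
  power (P = W/t): kg·m²/s³  ✗

Only gravitational potential energy has units kg·m²/s².

Answer: gravitational potential energy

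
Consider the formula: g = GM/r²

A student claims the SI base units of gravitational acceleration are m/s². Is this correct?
Units of each symbol in g = GM/r²:
  G (gravitational constant): m³/(kg·s²)
  M (mass): kg
  r (distance): m  → to the power 2 in the denominator, contributes 1/m²

Multiplying the contributions: [m³/(kg·s²)] · [kg] · [1/m²]
Adding exponents of each base unit: m: 1, s: -2
SI base units of gravitational acceleration: m/s²

The claimed units m/s² match the derived units, so the claim is correct.

Answer: Yes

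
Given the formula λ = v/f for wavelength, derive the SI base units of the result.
Units of each symbol in λ = v/f:
  v (wave speed): m/s
  f (frequency): 1/s  → in the denominator, contributes s

Multiplying the contributions: [m/s] · [s]
Adding exponents of each base unit: m: 1
SI base units of wavelength: m

Answer: m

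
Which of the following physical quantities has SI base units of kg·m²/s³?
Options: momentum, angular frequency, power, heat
Checking the SI base units of each option:
  momentum (p = mv): kg·m/s  ✗
  angular frequency (ω = 2πf): 1/s  ✗
  power (P = W/t): kg·m²/s³  ✓ matches
  heat (Q = mcΔT): kg·m²/s²  ✗

Only power has units kg·m²/s³.

Answer: power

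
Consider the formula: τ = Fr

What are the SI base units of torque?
Units of each symbol in τ = Fr:
  F (force): kg·m/s²
  r (lever arm): m

Multiplying the contributions: [kg·m/s²] · [m]
Adding exponents of each base unit: kg: 1, m: 2, s: -2
SI base units of torque: kg·m²/s²

Answer: kg·m²/s²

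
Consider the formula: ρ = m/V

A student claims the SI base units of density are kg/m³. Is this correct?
Units of each symbol in ρ = m/V:
  m (mass): kg
  V (volume): m³  → in the denominator, contributes 1/m³

Multiplying the contributions: [kg] · [1/m³]
Adding exponents of each base unit: kg: 1, m: -3
SI base units of density: kg/m³

The claimed units kg/m³ match the derived units, so the claim is correct.

Answer: Yes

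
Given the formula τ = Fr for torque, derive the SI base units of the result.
Units of each symbol in τ = Fr:
  F (force): kg·m/s²
  r (lever arm): m

Multiplying the contributions: [kg·m/s²] · [m]
Adding exponents of each base unit: kg: 1, m: 2, s: -2
SI base units of torque: kg·m²/s²

Answer: kg·m²/s²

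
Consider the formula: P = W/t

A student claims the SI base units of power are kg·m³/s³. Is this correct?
Units of each symbol in P = W/t:
  W (work): kg·m²/s²
  t (time): s  → in the denominator, contributes 1/s

Multiplying the contributions: [kg·m²/s²] · [1/s]
Adding exponents of each base unit: kg: 1, m: 2, s: -3
SI base units of power: kg·m²/s³

The claimed units kg·m³/s³ (exponents kg: 1, m: 3, s: -3) do not match the derived units kg·m²/s³ (exponents kg: 1, m: 2, s: -3), so the claim is incorrect.

Answer: No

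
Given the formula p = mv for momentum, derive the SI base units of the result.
Units of each symbol in p = mv:
  m (mass): kg
  v (velocity): m/s

Multiplying the contributions: [kg] · [m/s]
Adding exponents of each base unit: kg: 1, m: 1, s: -1
SI base units of momentum: kg·m/s

Answer: kg·m/s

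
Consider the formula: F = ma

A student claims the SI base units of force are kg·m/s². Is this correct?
Units of each symbol in F = ma:
  m (mass): kg
  a (acceleration): m/s²

Multiplying the contributions: [kg] · [m/s²]
Adding exponents of each base unit: kg: 1, m: 1, s: -2
SI base units of force: kg·m/s²

The claimed units kg·m/s² match the derived units, so the claim is correct.

Answer: Yes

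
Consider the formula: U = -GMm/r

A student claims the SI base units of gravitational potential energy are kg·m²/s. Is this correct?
Units of each symbol in U = -GMm/r:
  G (gravitational constant): m³/(kg·s²)
  M (mass): kg
  m (mass): kg
  r (distance): m  → in the denominator, contributes 1/m
  The minus sign does not affect the units.

Multiplying the contributions: [m³/(kg·s²)] · [kg] · [kg] · [1/m]
Adding exponents of each base unit: kg: 1, m: 2, s: -2
SI base units of gravitational potential energy: kg·m²/s²

The claimed units kg·m²/s (exponents kg: 1, m: 2, s: -1) do not match the derived units kg·m²/s² (exponents kg: 1, m: 2, s: -2), so the claim is incorrect.

Answer: No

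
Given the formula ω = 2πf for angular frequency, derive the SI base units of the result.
Units of each symbol in ω = 2πf:
  f (frequency): 1/s
  The factor 2π is dimensionless.

Multiplying the contributions: [1/s]
Adding exponents of each base unit: s: -1
SI base units of angular frequency: 1/s

Answer: 1/s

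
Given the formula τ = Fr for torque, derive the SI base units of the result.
Units of each symbol in τ = Fr:
  F (force): kg·m/s²
  r (lever arm): m

Multiplying the contributions: [kg·m/s²] · [m]
Adding exponents of each base unit: kg: 1, m: 2, s: -2
SI base units of torque: kg·m²/s²

Answer: kg·m²/s²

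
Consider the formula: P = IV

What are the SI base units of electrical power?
Units of each symbol in P = IV:
  I (current): A
  V (voltage, in volts): kg·m²/(s³·A)

Multiplying the contributions: [A] · [kg·m²/(s³·A)]
Adding exponents of each base unit: kg: 1, m: 2, s: -3
SI base units of electrical power: kg·m²/s³

Answer: kg·m²/s³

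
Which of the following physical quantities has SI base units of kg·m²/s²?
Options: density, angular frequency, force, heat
Checking the SI base units of each option:
  density (ρ = m/V): kg/m³  ✗
  angular frequency (ω = 2πf): 1/s  ✗
  force (F = ma): kg·m/s²  ✗
  heat (Q = mcΔT): kg·m²/s²  ✓ matches

Only heat has units kg·m²/s².

Answer: heat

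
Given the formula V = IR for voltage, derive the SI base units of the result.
Units of each symbol in V = IR:
  I (current): A
  R (resistance, in ohms): kg·m²/(s³·A²)

Multiplying the contributions: [A] · [kg·m²/(s³·A²)]
Adding exponents of each base unit: kg: 1, m: 2, s: -3, A: -1
SI base units of voltage: kg·m²/(s³·A)

Answer: kg·m²/(s³·A)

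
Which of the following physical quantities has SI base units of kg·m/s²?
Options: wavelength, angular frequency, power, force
Checking the SI base units of each option:
  wavelength (λ = v/f): m  ✗
  angular frequency (ω = 2πf): 1/s  ✗
  power (P = W/t): kg·m²/s³  ✗
  force (F = ma): kg·m/s²  ✓ matches

Only force has units kg·m/s².

Answer: force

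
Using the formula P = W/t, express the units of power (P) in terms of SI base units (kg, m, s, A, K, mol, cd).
Units of each symbol in P = W/t:
  W (work): kg·m²/s²
  t (time): s  → in the denominator, contributes 1/s

Multiplying the contributions: [kg·m²/s²] · [1/s]
Adding exponents of each base unit: kg: 1, m: 2, s: -3
SI base units of power: kg·m²/s³

Answer: kg·m²/s³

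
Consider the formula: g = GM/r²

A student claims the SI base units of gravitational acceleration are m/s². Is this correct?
Units of each symbol in g = GM/r²:
  G (gravitational constant): m³/(kg·s²)
  M (mass): kg
  r (distance): m  → to the power 2 in the denominator, contributes 1/m²

Multiplying the contributions: [m³/(kg·s²)] · [kg] · [1/m²]
Adding exponents of each base unit: m: 1, s: -2
SI base units of gravitational acceleration: m/s²

The claimed units m/s² match the derived units, so the claim is correct.

Answer: Yes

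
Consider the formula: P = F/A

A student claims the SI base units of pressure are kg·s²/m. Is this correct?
Units of each symbol in P = F/A:
  F (force): kg·m/s²
  A (area): m²  → in the denominator, contributes 1/m²

Multiplying the contributions: [kg·m/s²] · [1/m²]
Adding exponents of each base unit: kg: 1, m: -1, s: -2
SI base units of pressure: kg/(m·s²)

The claimed units kg·s²/m (exponents kg: 1, m: -1, s: 2) do not match the derived units kg/(m·s²) (exponents kg: 1, m: -1, s: -2), so the claim is incorrect.

Answer: No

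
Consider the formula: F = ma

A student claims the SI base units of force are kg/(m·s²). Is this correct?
Units of each symbol in F = ma:
  m (mass): kg
  a (acceleration): m/s²

Multiplying the contributions: [kg] · [m/s²]
Adding exponents of each base unit: kg: 1, m: 1, s: -2
SI base units of force: kg·m/s²

The claimed units kg/(m·s²) (exponents kg: 1, m: -1, s: -2) do not match the derived units kg·m/s² (exponents kg: 1, m: 1, s: -2), so the claim is incorrect.

Answer: No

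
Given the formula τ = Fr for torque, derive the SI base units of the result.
Units of each symbol in τ = Fr:
  F (force): kg·m/s²
  r (lever arm): m

Multiplying the contributions: [kg·m/s²] · [m]
Adding exponents of each base unit: kg: 1, m: 2, s: -2
SI base units of torque: kg·m²/s²

Answer: kg·m²/s²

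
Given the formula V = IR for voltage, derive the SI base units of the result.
Units of each symbol in V = IR:
  I (current): A
  R (resistance, in ohms): kg·m²/(s³·A²)

Multiplying the contributions: [A] · [kg·m²/(s³·A²)]
Adding exponents of each base unit: kg: 1, m: 2, s: -3, A: -1
SI base units of voltage: kg·m²/(s³·A)

Answer: kg·m²/(s³·A)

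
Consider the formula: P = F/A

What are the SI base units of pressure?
Units of each symbol in P = F/A:
  F (force): kg·m/s²
  A (area): m²  → in the denominator, contributes 1/m²

Multiplying the contributions: [kg·m/s²] · [1/m²]
Adding exponents of each base unit: kg: 1, m: -1, s: -2
SI base units of pressure: kg/(m·s²)

Answer: kg/(m·s²)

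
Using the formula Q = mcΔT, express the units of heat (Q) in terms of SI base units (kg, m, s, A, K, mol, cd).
Units of each symbol in Q = mcΔT:
  m (mass): kg
  c (specific heat capacity, in J/(kg·K)): m²/(s²·K)
  ΔT (temperature change): K

Multiplying the contributions: [kg] · [m²/(s²·K)] · [K]
Adding exponents of each base unit: kg: 1, m: 2, s: -2
SI base units of heat: kg·m²/s²

Answer: kg·m²/s²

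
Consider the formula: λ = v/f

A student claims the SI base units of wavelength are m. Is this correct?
Units of each symbol in λ = v/f:
  v (wave speed): m/s
  f (frequency): 1/s  → in the denominator, contributes s

Multiplying the contributions: [m/s] · [s]
Adding exponents of each base unit: m: 1
SI base units of wavelength: m

The claimed units m match the derived units, so the claim is correct.

Answer: Yes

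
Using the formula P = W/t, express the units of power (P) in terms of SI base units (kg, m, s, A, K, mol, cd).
Units of each symbol in P = W/t:
  W (work): kg·m²/s²
  t (time): s  → in the denominator, contributes 1/s

Multiplying the contributions: [kg·m²/s²] · [1/s]
Adding exponents of each base unit: kg: 1, m: 2, s: -3
SI base units of power: kg·m²/s³

Answer: kg·m²/s³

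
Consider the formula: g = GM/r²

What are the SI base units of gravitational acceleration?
Units of each symbol in g = GM/r²:
  G (gravitational constant): m³/(kg·s²)
  M (mass): kg
  r (distance): m  → to the power 2 in the denominator, contributes 1/m²

Multiplying the contributions: [m³/(kg·s²)] · [kg] · [1/m²]
Adding exponents of each base unit: m: 1, s: -2
SI base units of gravitational acceleration: m/s²

Answer: m/s²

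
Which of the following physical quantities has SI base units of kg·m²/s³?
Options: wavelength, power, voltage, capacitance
Checking the SI base units of each option:
  wavelength (λ = v/f): m  ✗
  power (P = W/t): kg·m²/s³  ✓ matches
  voltage (V = IR): kg·m²/(s³·A)  ✗
  capacitance (C = Q/V): s⁴·A²/(kg·m²)  ✗

Only power has units kg·m²/s³.

Answer: power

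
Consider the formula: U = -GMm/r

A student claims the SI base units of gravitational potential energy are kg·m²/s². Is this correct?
Units of each symbol in U = -GMm/r:
  G (gravitational constant): m³/(kg·s²)
  M (mass): kg
  m (mass): kg
  r (distance): m  → in the denominator, contributes 1/m
  The minus sign does not affect the units.

Multiplying the contributions: [m³/(kg·s²)] · [kg] · [kg] · [1/m]
Adding exponents of each base unit: kg: 1, m: 2, s: -2
SI base units of gravitational potential energy: kg·m²/s²

The claimed units kg·m²/s² match the derived units, so the claim is correct.

Answer: Yes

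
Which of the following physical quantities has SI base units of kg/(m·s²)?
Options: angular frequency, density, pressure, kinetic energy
Checking the SI base units of each option:
  angular frequency (ω = 2πf): 1/s  ✗
  density (ρ = m/V): kg/m³  ✗
  pressure (P = F/A): kg/(m·s²)  ✓ matches
  kinetic energy (E = ½mv²): kg·m²/s²  ✗

Only pressure has units kg/(m·s²).

Answer: pressure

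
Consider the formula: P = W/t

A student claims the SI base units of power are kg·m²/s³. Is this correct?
Units of each symbol in P = W/t:
  W (work): kg·m²/s²
  t (time): s  → in the denominator, contributes 1/s

Multiplying the contributions: [kg·m²/s²] · [1/s]
Adding exponents of each base unit: kg: 1, m: 2, s: -3
SI base units of power: kg·m²/s³

The claimed units kg·m²/s³ match the derived units, so the claim is correct.

Answer: Yes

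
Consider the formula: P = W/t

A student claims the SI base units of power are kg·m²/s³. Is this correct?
Units of each symbol in P = W/t:
  W (work): kg·m²/s²
  t (time): s  → in the denominator, contributes 1/s

Multiplying the contributions: [kg·m²/s²] · [1/s]
Adding exponents of each base unit: kg: 1, m: 2, s: -3
SI base units of power: kg·m²/s³

The claimed units kg·m²/s³ match the derived units, so the claim is correct.

Answer: Yes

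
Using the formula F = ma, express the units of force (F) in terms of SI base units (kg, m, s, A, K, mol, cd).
Units of each symbol in F = ma:
  m (mass): kg
  a (acceleration): m/s²

Multiplying the contributions: [kg] · [m/s²]
Adding exponents of each base unit: kg: 1, m: 1, s: -2
SI base units of force: kg·m/s²

Answer: kg·m/s²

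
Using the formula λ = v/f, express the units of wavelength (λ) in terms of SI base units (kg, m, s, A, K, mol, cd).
Units of each symbol in λ = v/f:
  v (wave speed): m/s
  f (frequency): 1/s  → in the denominator, contributes s

Multiplying the contributions: [m/s] · [s]
Adding exponents of each base unit: m: 1
SI base units of wavelength: m

Answer: m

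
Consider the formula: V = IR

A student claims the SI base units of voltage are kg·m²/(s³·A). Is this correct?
Units of each symbol in V = IR:
  I (current): A
  R (resistance, in ohms): kg·m²/(s³·A²)

Multiplying the contributions: [A] · [kg·m²/(s³·A²)]
Adding exponents of each base unit: kg: 1, m: 2, s: -3, A: -1
SI base units of voltage: kg·m²/(s³·A)

The claimed units kg·m²/(s³·A) match the derived units, so the claim is correct.

Answer: Yes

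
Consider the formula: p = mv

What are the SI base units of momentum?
Units of each symbol in p = mv:
  m (mass): kg
  v (velocity): m/s

Multiplying the contributions: [kg] · [m/s]
Adding exponents of each base unit: kg: 1, m: 1, s: -1
SI base units of momentum: kg·m/s

Answer: kg·m/s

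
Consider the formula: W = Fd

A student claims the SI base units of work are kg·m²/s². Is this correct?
Units of each symbol in W = Fd:
  F (force): kg·m/s²
  d (displacement): m

Multiplying the contributions: [kg·m/s²] · [m]
Adding exponents of each base unit: kg: 1, m: 2, s: -2
SI base units of work: kg·m²/s²

The claimed units kg·m²/s² match the derived units, so the claim is correct.

Answer: Yes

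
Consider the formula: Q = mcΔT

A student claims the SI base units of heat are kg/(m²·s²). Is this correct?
Units of each symbol in Q = mcΔT:
  m (mass): kg
  c (specific heat capacity, in J/(kg·K)): m²/(s²·K)
  ΔT (temperature change): K

Multiplying the contributions: [kg] · [m²/(s²·K)] · [K]
Adding exponents of each base unit: kg: 1, m: 2, s: -2
SI base units of heat: kg·m²/s²

The claimed units kg/(m²·s²) (exponents kg: 1, m: -2, s: -2) do not match the derived units kg·m²/s² (exponents kg: 1, m: 2, s: -2), so the claim is incorrect.

Answer: No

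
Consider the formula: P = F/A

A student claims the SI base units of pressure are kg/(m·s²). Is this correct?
Units of each symbol in P = F/A:
  F (force): kg·m/s²
  A (area): m²  → in the denominator, contributes 1/m²

Multiplying the contributions: [kg·m/s²] · [1/m²]
Adding exponents of each base unit: kg: 1, m: -1, s: -2
SI base units of pressure: kg/(m·s²)

The claimed units kg/(m·s²) match the derived units, so the claim is correct.

Answer: Yes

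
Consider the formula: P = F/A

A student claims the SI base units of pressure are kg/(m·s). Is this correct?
Units of each symbol in P = F/A:
  F (force): kg·m/s²
  A (area): m²  → in the denominator, contributes 1/m²

Multiplying the contributions: [kg·m/s²] · [1/m²]
Adding exponents of each base unit: kg: 1, m: -1, s: -2
SI base units of pressure: kg/(m·s²)

The claimed units kg/(m·s) (exponents kg: 1, m: -1, s: -1) do not match the derived units kg/(m·s²) (exponents kg: 1, m: -1, s: -2), so the claim is incorrect.

Answer: No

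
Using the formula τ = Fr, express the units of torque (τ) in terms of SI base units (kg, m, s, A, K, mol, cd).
Units of each symbol in τ = Fr:
  F (force): kg·m/s²
  r (lever arm): m

Multiplying the contributions: [kg·m/s²] · [m]
Adding exponents of each base unit: kg: 1, m: 2, s: -2
SI base units of torque: kg·m²/s²

Answer: kg·m²/s²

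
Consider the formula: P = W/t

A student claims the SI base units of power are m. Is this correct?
Units of each symbol in P = W/t:
  W (work): kg·m²/s²
  t (time): s  → in the denominator, contributes 1/s

Multiplying the contributions: [kg·m²/s²] · [1/s]
Adding exponents of each base unit: kg: 1, m: 2, s: -3
SI base units of power: kg·m²/s³

The claimed units m (exponents m: 1) do not match the derived units kg·m²/s³ (exponents kg: 1, m: 2, s: -3), so the claim is incorrect.

Answer: No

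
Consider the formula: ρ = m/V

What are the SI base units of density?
Units of each symbol in ρ = m/V:
  m (mass): kg
  V (volume): m³  → in the denominator, contributes 1/m³

Multiplying the contributions: [kg] · [1/m³]
Adding exponents of each base unit: kg: 1, m: -3
SI base units of density: kg/m³

Answer: kg/m³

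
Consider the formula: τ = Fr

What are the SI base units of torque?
Units of each symbol in τ = Fr:
  F (force): kg·m/s²
  r (lever arm): m

Multiplying the contributions: [kg·m/s²] · [m]
Adding exponents of each base unit: kg: 1, m: 2, s: -2
SI base units of torque: kg·m²/s²

Answer: kg·m²/s²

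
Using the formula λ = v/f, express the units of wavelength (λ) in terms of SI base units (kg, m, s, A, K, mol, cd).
Units of each symbol in λ = v/f:
  v (wave speed): m/s
  f (frequency): 1/s  → in the denominator, contributes s

Multiplying the contributions: [m/s] · [s]
Adding exponents of each base unit: m: 1
SI base units of wavelength: m

Answer: m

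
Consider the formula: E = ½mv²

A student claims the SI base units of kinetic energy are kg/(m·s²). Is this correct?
Units of each symbol in E = ½mv²:
  m (mass): kg
  v (speed): m/s  → to the power 2, contributes m²/s²
  The factor ½ is dimensionless.

Multiplying the contributions: [kg] · [m²/s²]
Adding exponents of each base unit: kg: 1, m: 2, s: -2
SI base units of kinetic energy: kg·m²/s²

The claimed units kg/(m·s²) (exponents kg: 1, m: -1, s: -2) do not match the derived units kg·m²/s² (exponents kg: 1, m: 2, s: -2), so the claim is incorrect.

Answer: No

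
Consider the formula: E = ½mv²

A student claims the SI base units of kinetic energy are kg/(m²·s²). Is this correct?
Units of each symbol in E = ½mv²:
  m (mass): kg
  v (speed): m/s  → to the power 2, contributes m²/s²
  The factor ½ is dimensionless.

Multiplying the contributions: [kg] · [m²/s²]
Adding exponents of each base unit: kg: 1, m: 2, s: -2
SI base units of kinetic energy: kg·m²/s²

The claimed units kg/(m²·s²) (exponents kg: 1, m: -2, s: -2) do not match the derived units kg·m²/s² (exponents kg: 1, m: 2, s: -2), so the claim is incorrect.

Answer: No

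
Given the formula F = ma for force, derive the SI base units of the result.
Units of each symbol in F = ma:
  m (mass): kg
  a (acceleration): m/s²

Multiplying the contributions: [kg] · [m/s²]
Adding exponents of each base unit: kg: 1, m: 1, s: -2
SI base units of force: kg·m/s²

Answer: kg·m/s²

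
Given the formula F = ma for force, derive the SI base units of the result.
Units of each symbol in F = ma:
  m (mass): kg
  a (acceleration): m/s²

Multiplying the contributions: [kg] · [m/s²]
Adding exponents of each base unit: kg: 1, m: 1, s: -2
SI base units of force: kg·m/s²

Answer: kg·m/s²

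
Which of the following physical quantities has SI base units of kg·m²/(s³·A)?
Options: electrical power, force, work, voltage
Checking the SI base units of each option:
  electrical power (P = IV): kg·m²/s³  ✗
  force (F = ma): kg·m/s²  ✗
  work (W = Fd): kg·m²/s²  ✗
  voltage (V = IR): kg·m²/(s³·A)  ✓ matches

Only voltage has units kg·m²/(s³·A).

Answer: voltage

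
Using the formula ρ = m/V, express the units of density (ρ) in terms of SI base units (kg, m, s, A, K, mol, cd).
Units of each symbol in ρ = m/V:
  m (mass): kg
  V (volume): m³  → in the denominator, contributes 1/m³

Multiplying the contributions: [kg] · [1/m³]
Adding exponents of each base unit: kg: 1, m: -3
SI base units of density: kg/m³

Answer: kg/m³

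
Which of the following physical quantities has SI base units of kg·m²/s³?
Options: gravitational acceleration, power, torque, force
Checking the SI base units of each option:
  gravitational acceleration (g = GM/r²): m/s²  ✗
  power (P = W/t): kg·m²/s³  ✓ matches
  torque (τ = Fr): kg·m²/s²  ✗
  force (F = ma): kg·m/s²  ✗

Only power has units kg·m²/s³.

Answer: power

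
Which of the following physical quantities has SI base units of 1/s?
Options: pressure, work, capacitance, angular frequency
Checking the SI base units of each option:
  pressure (P = F/A): kg/(m·s²)  ✗
  work (W = Fd): kg·m²/s²  ✗
  capacitance (C = Q/V): s⁴·A²/(kg·m²)  ✗
  angular frequency (ω = 2πf): 1/s  ✓ matches

Only angular frequency has units 1/s.

Answer: angular frequency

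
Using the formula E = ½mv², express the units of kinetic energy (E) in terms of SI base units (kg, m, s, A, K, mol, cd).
Units of each symbol in E = ½mv²:
  m (mass): kg
  v (speed): m/s  → to the power 2, contributes m²/s²
  The factor ½ is dimensionless.

Multiplying the contributions: [kg] · [m²/s²]
Adding exponents of each base unit: kg: 1, m: 2, s: -2
SI base units of kinetic energy: kg·m²/s²

Answer: kg·m²/s²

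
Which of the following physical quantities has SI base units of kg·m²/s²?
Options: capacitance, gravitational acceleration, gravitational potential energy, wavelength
Checking the SI base units of each option:
  capacitance (C = Q/V): s⁴·A²/(kg·m²)  ✗
  gravitational acceleration (g = GM/r²): m/s²  ✗
  gravitational potential energy (U = -GMm/r): kg·m²/s²  ✓ matches
  wavelength (λ = v/f): m  ✗

Only gravitational potential energy has units kg·m²/s².

Answer: gravitational potential energy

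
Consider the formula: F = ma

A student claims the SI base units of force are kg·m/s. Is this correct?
Units of each symbol in F = ma:
  m (mass): kg
  a (acceleration): m/s²

Multiplying the contributions: [kg] · [m/s²]
Adding exponents of each base unit: kg: 1, m: 1, s: -2
SI base units of force: kg·m/s²

The claimed units kg·m/s (exponents kg: 1, m: 1, s: -1) do not match the derived units kg·m/s² (exponents kg: 1, m: 1, s: -2), so the claim is incorrect.

Answer: No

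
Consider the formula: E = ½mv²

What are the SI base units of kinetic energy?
Units of each symbol in E = ½mv²:
  m (mass): kg
  v (speed): m/s  → to the power 2, contributes m²/s²
  The factor ½ is dimensionless.

Multiplying the contributions: [kg] · [m²/s²]
Adding exponents of each base unit: kg: 1, m: 2, s: -2
SI base units of kinetic energy: kg·m²/s²

Answer: kg·m²/s²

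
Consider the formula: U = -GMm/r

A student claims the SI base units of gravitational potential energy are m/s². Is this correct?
Units of each symbol in U = -GMm/r:
  G (gravitational constant): m³/(kg·s²)
  M (mass): kg
  m (mass): kg
  r (distance): m  → in the denominator, contributes 1/m
  The minus sign does not affect the units.

Multiplying the contributions: [m³/(kg·s²)] · [kg] · [kg] · [1/m]
Adding exponents of each base unit: kg: 1, m: 2, s: -2
SI base units of gravitational potential energy: kg·m²/s²

The claimed units m/s² (exponents m: 1, s: -2) do not match the derived units kg·m²/s² (exponents kg: 1, m: 2, s: -2), so the claim is incorrect.

Answer: No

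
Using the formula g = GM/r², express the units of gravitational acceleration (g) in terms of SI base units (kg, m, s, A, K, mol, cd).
Units of each symbol in g = GM/r²:
  G (gravitational constant): m³/(kg·s²)
  M (mass): kg
  r (distance): m  → to the power 2 in the denominator, contributes 1/m²

Multiplying the contributions: [m³/(kg·s²)] · [kg] · [1/m²]
Adding exponents of each base unit: m: 1, s: -2
SI base units of gravitational acceleration: m/s²

Answer: m/s²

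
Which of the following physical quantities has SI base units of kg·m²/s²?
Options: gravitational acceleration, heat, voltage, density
Checking the SI base units of each option:
  gravitational acceleration (g = GM/r²): m/s²  ✗
  heat (Q = mcΔT): kg·m²/s²  ✓ matches
  voltage (V = IR): kg·m²/(s³·A)  ✗
  density (ρ = m/V): kg/m³  ✗

Only heat has units kg·m²/s².

Answer: heat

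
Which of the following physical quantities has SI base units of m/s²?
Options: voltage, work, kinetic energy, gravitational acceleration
Checking the SI base units of each option:
  voltage (V = IR): kg·m²/(s³·A)  ✗
  work (W = Fd): kg·m²/s²  ✗
  kinetic energy (E = ½mv²): kg·m²/s²  ✗
  gravitational acceleration (g = GM/r²): m/s²  ✓ matches

Only gravitational acceleration has units m/s².

Answer: gravitational acceleration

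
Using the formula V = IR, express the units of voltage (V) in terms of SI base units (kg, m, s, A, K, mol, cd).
Units of each symbol in V = IR:
  I (current): A
  R (resistance, in ohms): kg·m²/(s³·A²)

Multiplying the contributions: [A] · [kg·m²/(s³·A²)]
Adding exponents of each base unit: kg: 1, m: 2, s: -3, A: -1
SI base units of voltage: kg·m²/(s³·A)

Answer: kg·m²/(s³·A)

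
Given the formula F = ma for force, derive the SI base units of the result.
Units of each symbol in F = ma:
  m (mass): kg
  a (acceleration): m/s²

Multiplying the contributions: [kg] · [m/s²]
Adding exponents of each base unit: kg: 1, m: 1, s: -2
SI base units of force: kg·m/s²

Answer: kg·m/s²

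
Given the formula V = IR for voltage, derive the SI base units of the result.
Units of each symbol in V = IR:
  I (current): A
  R (resistance, in ohms): kg·m²/(s³·A²)

Multiplying the contributions: [A] · [kg·m²/(s³·A²)]
Adding exponents of each base unit: kg: 1, m: 2, s: -3, A: -1
SI base units of voltage: kg·m²/(s³·A)

Answer: kg·m²/(s³·A)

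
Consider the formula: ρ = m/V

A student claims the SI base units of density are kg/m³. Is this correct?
Units of each symbol in ρ = m/V:
  m (mass): kg
  V (volume): m³  → in the denominator, contributes 1/m³

Multiplying the contributions: [kg] · [1/m³]
Adding exponents of each base unit: kg: 1, m: -3
SI base units of density: kg/m³

The claimed units kg/m³ match the derived units, so the claim is correct.

Answer: Yes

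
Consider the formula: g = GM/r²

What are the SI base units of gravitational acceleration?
Units of each symbol in g = GM/r²:
  G (gravitational constant): m³/(kg·s²)
  M (mass): kg
  r (distance): m  → to the power 2 in the denominator, contributes 1/m²

Multiplying the contributions: [m³/(kg·s²)] · [kg] · [1/m²]
Adding exponents of each base unit: m: 1, s: -2
SI base units of gravitational acceleration: m/s²

Answer: m/s²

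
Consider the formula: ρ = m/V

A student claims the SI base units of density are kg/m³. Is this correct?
Units of each symbol in ρ = m/V:
  m (mass): kg
  V (volume): m³  → in the denominator, contributes 1/m³

Multiplying the contributions: [kg] · [1/m³]
Adding exponents of each base unit: kg: 1, m: -3
SI base units of density: kg/m³

The claimed units kg/m³ match the derived units, so the claim is correct.

Answer: Yes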